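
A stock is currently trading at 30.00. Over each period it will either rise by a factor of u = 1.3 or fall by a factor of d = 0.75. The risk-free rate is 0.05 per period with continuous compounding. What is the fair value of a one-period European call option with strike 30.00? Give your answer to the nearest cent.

Risk-neutral probability p = (e^0.05 − 0.75)/(1.3 − 0.75) = 0.3013/0.5500 = 0.5478
Terminal stock prices: S_u = 39, S_d = 22.5
Terminal payoffs (S − K): max(9, 0) = 9, max(-7.5, 0) = 0
Node 0 (S = 30): V_0 = e^(−0.05)·[0.5478·9.0000 + 0.4522·0.0000] = 4.6895

4.69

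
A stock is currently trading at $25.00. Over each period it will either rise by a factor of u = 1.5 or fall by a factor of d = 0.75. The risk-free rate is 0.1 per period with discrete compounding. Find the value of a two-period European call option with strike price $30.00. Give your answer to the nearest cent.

$4.72

Risk-neutral probability p = (1 + 0.1 − 0.75)/(1.5 − 0.75) = 0.3500/0.7500 = 0.4667
Terminal stock prices: S_uu = 56.25, S_ud = 28.12, S_dd = 14.06
Terminal payoffs (S − K): max(26.25, 0) = 26.25, max(-1.875, 0) = 0, max(-15.94, 0) = 0
Node u (S = 37.5): V_u = 1/1.1·[0.4667·26.2500 + 0.5333·0.0000] = 11.1364
Node d (S = 18.75): V_d = 1/1.1·[0.4667·0.0000 + 0.5333·0.0000] = 0.0000
Node 0 (S = 25): V_0 = 1/1.1·[0.4667·11.1364 + 0.5333·0.0000] = 4.7245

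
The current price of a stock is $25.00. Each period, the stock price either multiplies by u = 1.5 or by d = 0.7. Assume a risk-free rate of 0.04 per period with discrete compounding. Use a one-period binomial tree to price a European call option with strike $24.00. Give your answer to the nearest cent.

$5.52

Risk-neutral probability p = (1 + 0.04 − 0.7)/(1.5 − 0.7) = 0.3400/0.8000 = 0.4250
Terminal stock prices: S_u = 37.5, S_d = 17.5
Terminal payoffs (S − K): max(13.5, 0) = 13.5, max(-6.5, 0) = 0
Node 0 (S = 25): V_0 = 1/1.04·[0.4250·13.5000 + 0.5750·0.0000] = 5.5168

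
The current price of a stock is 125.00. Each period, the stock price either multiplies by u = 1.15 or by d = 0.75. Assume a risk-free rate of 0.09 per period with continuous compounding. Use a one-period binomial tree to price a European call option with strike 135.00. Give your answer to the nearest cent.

Risk-neutral probability p = (e^0.09 − 0.75)/(1.15 − 0.75) = 0.3442/0.4000 = 0.8604
Terminal stock prices: S_u = 143.8, S_d = 93.75
Terminal payoffs (S − K): max(8.75, 0) = 8.75, max(-41.25, 0) = 0
Node 0 (S = 125): V_0 = e^(−0.09)·[0.8604·8.7500 + 0.1396·0.0000] = 6.8808

6.88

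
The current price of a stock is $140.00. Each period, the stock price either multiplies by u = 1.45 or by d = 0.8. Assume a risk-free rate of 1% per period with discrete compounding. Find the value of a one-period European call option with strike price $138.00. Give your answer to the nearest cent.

$20.79

Risk-neutral probability p = (1 + 0.01 − 0.8)/(1.45 − 0.8) = 0.2100/0.6500 = 0.3231
Terminal stock prices: S_u = 203, S_d = 112
Terminal payoffs (S − K): max(65, 0) = 65, max(-26, 0) = 0
Node 0 (S = 140): V_0 = 1/1.01·[0.3231·65.0000 + 0.6769·0.0000] = 20.7921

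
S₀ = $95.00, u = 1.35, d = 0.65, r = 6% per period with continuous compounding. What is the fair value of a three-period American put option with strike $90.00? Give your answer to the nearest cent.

$13.93

Risk-neutral probability p = (e^0.06 − 0.65)/(1.35 − 0.65) = 0.4118/0.7000 = 0.5883
Terminal stock prices: S_uuu = 233.7, S_uud = 112.5, S_udd = 54.19, S_ddd = 26.09
Terminal payoffs (K − S): max(-143.7, 0) = 0, max(-22.54, 0) = 0, max(35.81, 0) = 35.81, max(63.91, 0) = 63.91
Node uu (S = 173.1): continuation = e^(−0.06)·[0.5883·0.0000 + 0.4117·0.0000] = 0.0000; exercise value = 0.0000 ≤ continuation, so V_uu = 0.0000
Node ud (S = 83.36): continuation = e^(−0.06)·[0.5883·0.0000 + 0.4117·35.8144] = 13.8848; exercise value = 6.6375 ≤ continuation, so V_ud = 13.8848
Node dd (S = 40.14): continuation = e^(−0.06)·[0.5883·35.8144 + 0.4117·63.9106] = 44.6213; exercise value = 49.8625 > continuation, so V_dd = 49.8625 (exercise)
Node u (S = 128.2): continuation = e^(−0.06)·[0.5883·0.0000 + 0.4117·13.8848] = 5.3830; exercise value = 0.0000 ≤ continuation, so V_u = 5.3830
Node d (S = 61.75): continuation = e^(−0.06)·[0.5883·13.8848 + 0.4117·49.8625] = 27.0244; exercise value = 28.2500 > continuation, so V_d = 28.2500 (exercise)
Node 0 (S = 95): continuation = e^(−0.06)·[0.5883·5.3830 + 0.4117·28.2500] = 13.9348; exercise value = 0.0000 ≤ continuation, so V_0 = 13.9348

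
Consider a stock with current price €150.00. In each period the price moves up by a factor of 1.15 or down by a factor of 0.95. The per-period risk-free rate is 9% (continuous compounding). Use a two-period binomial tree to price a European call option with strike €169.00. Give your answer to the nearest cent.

€12.75

Risk-neutral probability p = (e^0.09 − 0.95)/(1.15 − 0.95) = 0.1442/0.2000 = 0.7209
Terminal stock prices: S_uu = 198.4, S_ud = 163.9, S_dd = 135.4
Terminal payoffs (S − K): max(29.37, 0) = 29.37, max(-5.125, 0) = 0, max(-33.62, 0) = 0
Node u (S = 172.5): V_u = e^(−0.09)·[0.7209·29.3750 + 0.2791·0.0000] = 19.3530
Node d (S = 142.5): V_d = e^(−0.09)·[0.7209·0.0000 + 0.2791·0.0000] = 0.0000
Node 0 (S = 150): V_0 = e^(−0.09)·[0.7209·19.3530 + 0.2791·0.0000] = 12.7503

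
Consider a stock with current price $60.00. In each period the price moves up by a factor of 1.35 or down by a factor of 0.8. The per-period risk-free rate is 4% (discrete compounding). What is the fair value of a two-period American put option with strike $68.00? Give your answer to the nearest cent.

$11.57

Risk-neutral probability p = (1 + 0.04 − 0.8)/(1.35 − 0.8) = 0.2400/0.5500 = 0.4364
Terminal stock prices: S_uu = 109.4, S_ud = 64.8, S_dd = 38.4
Terminal payoffs (K − S): max(-41.35, 0) = 0, max(3.2, 0) = 3.2, max(29.6, 0) = 29.6
Node u (S = 81): continuation = 1/1.04·[0.4364·0.0000 + 0.5636·3.2000] = 1.7343; exercise value = 0.0000 ≤ continuation, so V_u = 1.7343
Node d (S = 48): continuation = 1/1.04·[0.4364·3.2000 + 0.5636·29.6000] = 17.3846; exercise value = 20.0000 > continuation, so V_d = 20.0000 (exercise)
Node 0 (S = 60): continuation = 1/1.04·[0.4364·1.7343 + 0.5636·20.0000] = 11.5668; exercise value = 8.0000 ≤ continuation, so V_0 = 11.5668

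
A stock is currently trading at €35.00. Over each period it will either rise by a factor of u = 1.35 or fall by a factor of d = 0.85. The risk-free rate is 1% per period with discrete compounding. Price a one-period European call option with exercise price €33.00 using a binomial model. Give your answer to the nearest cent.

€4.51

Risk-neutral probability p = (1 + 0.01 − 0.85)/(1.35 − 0.85) = 0.1600/0.5000 = 0.3200
Terminal stock prices: S_u = 47.25, S_d = 29.75
Terminal payoffs (S − K): max(14.25, 0) = 14.25, max(-3.25, 0) = 0
Node 0 (S = 35): V_0 = 1/1.01·[0.3200·14.2500 + 0.6800·0.0000] = 4.5149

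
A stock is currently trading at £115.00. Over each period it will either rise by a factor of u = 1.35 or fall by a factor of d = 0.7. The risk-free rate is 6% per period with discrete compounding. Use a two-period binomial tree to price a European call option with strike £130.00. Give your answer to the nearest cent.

£21.73

Risk-neutral probability p = (1 + 0.06 − 0.7)/(1.35 − 0.7) = 0.3600/0.6500 = 0.5538
Terminal stock prices: S_uu = 209.6, S_ud = 108.7, S_dd = 56.35
Terminal payoffs (S − K): max(79.59, 0) = 79.59, max(-21.33, 0) = 0, max(-73.65, 0) = 0
Node u (S = 155.2): V_u = 1/1.06·[0.5538·79.5875 + 0.4462·0.0000] = 41.5842
Node d (S = 80.5): V_d = 1/1.06·[0.5538·0.0000 + 0.4462·0.0000] = 0.0000
Node 0 (S = 115): V_0 = 1/1.06·[0.5538·41.5842 + 0.4462·0.0000] = 21.7276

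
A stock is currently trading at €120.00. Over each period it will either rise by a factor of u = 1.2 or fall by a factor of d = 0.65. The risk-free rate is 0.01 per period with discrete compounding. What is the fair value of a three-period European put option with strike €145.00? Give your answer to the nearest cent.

Risk-neutral probability p = (1 + 0.01 − 0.65)/(1.2 − 0.65) = 0.3600/0.5500 = 0.6545
Terminal stock prices: S_uuu = 207.4, S_uud = 112.3, S_udd = 60.84, S_ddd = 32.95
Terminal payoffs (K − S): max(-62.36, 0) = 0, max(32.68, 0) = 32.68, max(84.16, 0) = 84.16, max(112, 0) = 112
Node uu (S = 172.8): V_uu = 1/1.01·[0.6545·0.0000 + 0.3455·32.6800] = 11.1777
Node ud (S = 93.6): V_ud = 1/1.01·[0.6545·32.6800 + 0.3455·84.1600] = 49.9644
Node dd (S = 50.7): V_dd = 1/1.01·[0.6545·84.1600 + 0.3455·112.0450] = 92.8644
Node u (S = 144): V_u = 1/1.01·[0.6545·11.1777 + 0.3455·49.9644] = 24.3334
Node d (S = 78): V_d = 1/1.01·[0.6545·49.9644 + 0.3455·92.8644] = 64.1429
Node 0 (S = 120): V_0 = 1/1.01·[0.6545·24.3334 + 0.3455·64.1429] = 37.7087

€37.71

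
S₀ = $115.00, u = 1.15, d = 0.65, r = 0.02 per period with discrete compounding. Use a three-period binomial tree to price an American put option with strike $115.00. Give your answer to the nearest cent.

Risk-neutral probability p = (1 + 0.02 − 0.65)/(1.15 − 0.65) = 0.3700/0.5000 = 0.7400
Terminal stock prices: S_uuu = 174.9, S_uud = 98.86, S_udd = 55.88, S_ddd = 31.58
Terminal payoffs (K − S): max(-59.9, 0) = 0, max(16.14, 0) = 16.14, max(59.12, 0) = 59.12, max(83.42, 0) = 83.42
Node uu (S = 152.1): continuation = 1/1.02·[0.7400·0.0000 + 0.2600·16.1431] = 4.1149; exercise value = 0.0000 ≤ continuation, so V_uu = 4.1149
Node ud (S = 85.96): continuation = 1/1.02·[0.7400·16.1431 + 0.2600·59.1244] = 26.7826; exercise value = 29.0375 > continuation, so V_ud = 29.0375 (exercise)
Node dd (S = 48.59): continuation = 1/1.02·[0.7400·59.1244 + 0.2600·83.4181] = 64.1576; exercise value = 66.4125 > continuation, so V_dd = 66.4125 (exercise)
Node u (S = 132.2): continuation = 1/1.02·[0.7400·4.1149 + 0.2600·29.0375] = 10.3870; exercise value = 0.0000 ≤ continuation, so V_u = 10.3870
Node d (S = 74.75): continuation = 1/1.02·[0.7400·29.0375 + 0.2600·66.4125] = 37.9951; exercise value = 40.2500 > continuation, so V_d = 40.2500 (exercise)
Node 0 (S = 115): continuation = 1/1.02·[0.7400·10.3870 + 0.2600·40.2500] = 17.7955; exercise value = 0.0000 ≤ continuation, so V_0 = 17.7955

$17.80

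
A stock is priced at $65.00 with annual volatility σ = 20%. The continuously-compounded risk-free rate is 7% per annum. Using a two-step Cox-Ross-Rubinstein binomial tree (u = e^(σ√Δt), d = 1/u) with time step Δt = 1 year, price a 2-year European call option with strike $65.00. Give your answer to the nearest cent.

CRR parameters: u = e^(σ√Δt) = e^(0.2·√1) = 1.2214, d = 1/u = 0.8187
Per-period rate: rΔt = 0.07·1 = 0.07, so R = e^0.07 = 1.0725
Risk-neutral probability p = (e^0.07 − 0.8187)/(1.2214 − 0.8187) = 0.2538/0.4027 = 0.6302
Terminal stock prices: S_uu = 96.97, S_ud = 65, S_dd = 43.57
Terminal payoffs (S − K): max(31.97, 0) = 31.97, max(0, 0) = 0, max(-21.43, 0) = 0
Node u (S = 79.39): V_u = e^(−0.07)·[0.6302·31.9686 + 0.3698·0.0000] = 18.7856
Node d (S = 53.22): V_d = e^(−0.07)·[0.6302·0.0000 + 0.3698·0.0000] = 0.0000
Node 0 (S = 65): V_0 = e^(−0.07)·[0.6302·18.7856 + 0.3698·0.0000] = 11.0389

$11.04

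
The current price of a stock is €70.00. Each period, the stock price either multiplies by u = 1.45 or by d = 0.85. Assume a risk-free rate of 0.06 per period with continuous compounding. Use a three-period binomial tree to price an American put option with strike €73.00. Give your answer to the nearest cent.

Risk-neutral probability p = (e^0.06 − 0.85)/(1.45 − 0.85) = 0.2118/0.6000 = 0.3531
Terminal stock prices: S_uuu = 213.4, S_uud = 125.1, S_udd = 73.33, S_ddd = 42.99
Terminal payoffs (K − S): max(-140.4, 0) = 0, max(-52.1, 0) = 0, max(-0.3337, 0) = 0, max(30.01, 0) = 30.01
Node uu (S = 147.2): continuation = e^(−0.06)·[0.3531·0.0000 + 0.6469·0.0000] = 0.0000; exercise value = 0.0000 ≤ continuation, so V_uu = 0.0000
Node ud (S = 86.27): continuation = e^(−0.06)·[0.3531·0.0000 + 0.6469·0.0000] = 0.0000; exercise value = 0.0000 ≤ continuation, so V_ud = 0.0000
Node dd (S = 50.57): continuation = e^(−0.06)·[0.3531·0.0000 + 0.6469·30.0113] = 18.2848; exercise value = 22.4250 > continuation, so V_dd = 22.4250 (exercise)
Node u (S = 101.5): continuation = e^(−0.06)·[0.3531·0.0000 + 0.6469·0.0000] = 0.0000; exercise value = 0.0000 ≤ continuation, so V_u = 0.0000
Node d (S = 59.5): continuation = e^(−0.06)·[0.3531·0.0000 + 0.6469·22.4250] = 13.6628; exercise value = 13.5000 ≤ continuation, so V_d = 13.6628
Node 0 (S = 70): continuation = e^(−0.06)·[0.3531·0.0000 + 0.6469·13.6628] = 8.3242; exercise value = 3.0000 ≤ continuation, so V_0 = 8.3242

€8.32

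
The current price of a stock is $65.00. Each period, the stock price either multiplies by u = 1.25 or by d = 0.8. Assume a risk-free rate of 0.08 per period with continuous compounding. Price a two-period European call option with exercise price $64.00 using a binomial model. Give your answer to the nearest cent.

$13.08

Risk-neutral probability p = (e^0.08 − 0.8)/(1.25 − 0.8) = 0.2833/0.4500 = 0.6295
Terminal stock prices: S_uu = 101.6, S_ud = 65, S_dd = 41.6
Terminal payoffs (S − K): max(37.56, 0) = 37.56, max(1, 0) = 1, max(-22.4, 0) = 0
Node u (S = 81.25): V_u = e^(−0.08)·[0.6295·37.5625 + 0.3705·1.0000] = 22.1706
Node d (S = 52): V_d = e^(−0.08)·[0.6295·1.0000 + 0.3705·0.0000] = 0.5811
Node 0 (S = 65): V_0 = e^(−0.08)·[0.6295·22.1706 + 0.3705·0.5811] = 13.0826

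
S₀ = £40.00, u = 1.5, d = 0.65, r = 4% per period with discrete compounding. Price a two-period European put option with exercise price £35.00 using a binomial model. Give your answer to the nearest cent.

£4.90

Risk-neutral probability p = (1 + 0.04 − 0.65)/(1.5 − 0.65) = 0.3900/0.8500 = 0.4588
Terminal stock prices: S_uu = 90, S_ud = 39, S_dd = 16.9
Terminal payoffs (K − S): max(-55, 0) = 0, max(-4, 0) = 0, max(18.1, 0) = 18.1
Node u (S = 60): V_u = 1/1.04·[0.4588·0.0000 + 0.5412·0.0000] = 0.0000
Node d (S = 26): V_d = 1/1.04·[0.4588·0.0000 + 0.5412·18.1000] = 9.4186
Node 0 (S = 40): V_0 = 1/1.04·[0.4588·0.0000 + 0.5412·9.4186] = 4.9011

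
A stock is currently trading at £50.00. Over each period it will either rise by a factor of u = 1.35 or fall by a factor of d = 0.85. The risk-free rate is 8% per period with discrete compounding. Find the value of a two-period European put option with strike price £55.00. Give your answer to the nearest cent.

£4.72

Risk-neutral probability p = (1 + 0.08 − 0.85)/(1.35 − 0.85) = 0.2300/0.5000 = 0.4600
Terminal stock prices: S_uu = 91.13, S_ud = 57.38, S_dd = 36.12
Terminal payoffs (K − S): max(-36.13, 0) = 0, max(-2.375, 0) = 0, max(18.88, 0) = 18.88
Node u (S = 67.5): V_u = 1/1.08·[0.4600·0.0000 + 0.5400·0.0000] = 0.0000
Node d (S = 42.5): V_d = 1/1.08·[0.4600·0.0000 + 0.5400·18.8750] = 9.4375
Node 0 (S = 50): V_0 = 1/1.08·[0.4600·0.0000 + 0.5400·9.4375] = 4.7188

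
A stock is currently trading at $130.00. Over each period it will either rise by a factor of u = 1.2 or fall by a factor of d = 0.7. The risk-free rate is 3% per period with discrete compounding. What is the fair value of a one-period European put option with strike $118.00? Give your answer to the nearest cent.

$8.91

Risk-neutral probability p = (1 + 0.03 − 0.7)/(1.2 − 0.7) = 0.3300/0.5000 = 0.6600
Terminal stock prices: S_u = 156, S_d = 91
Terminal payoffs (K − S): max(-38, 0) = 0, max(27, 0) = 27
Node 0 (S = 130): V_0 = 1/1.03·[0.6600·0.0000 + 0.3400·27.0000] = 8.9126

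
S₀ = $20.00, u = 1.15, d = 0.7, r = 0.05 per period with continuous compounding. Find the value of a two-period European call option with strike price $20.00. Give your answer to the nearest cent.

Risk-neutral probability p = (e^0.05 − 0.7)/(1.15 − 0.7) = 0.3513/0.4500 = 0.7806
Terminal stock prices: S_uu = 26.45, S_ud = 16.1, S_dd = 9.8
Terminal payoffs (S − K): max(6.45, 0) = 6.45, max(-3.9, 0) = 0, max(-10.2, 0) = 0
Node u (S = 23): V_u = e^(−0.05)·[0.7806·6.4500 + 0.2194·0.0000] = 4.7893
Node d (S = 14): V_d = e^(−0.05)·[0.7806·0.0000 + 0.2194·0.0000] = 0.0000
Node 0 (S = 20): V_0 = e^(−0.05)·[0.7806·4.7893 + 0.2194·0.0000] = 3.5562

$3.56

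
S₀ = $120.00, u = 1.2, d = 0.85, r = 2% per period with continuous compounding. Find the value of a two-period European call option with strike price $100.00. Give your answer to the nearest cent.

$27.29

Risk-neutral probability p = (e^0.02 − 0.85)/(1.2 − 0.85) = 0.1702/0.3500 = 0.4863
Terminal stock prices: S_uu = 172.8, S_ud = 122.4, S_dd = 86.7
Terminal payoffs (S − K): max(72.8, 0) = 72.8, max(22.4, 0) = 22.4, max(-13.3, 0) = 0
Node u (S = 144): V_u = e^(−0.02)·[0.4863·72.8000 + 0.5137·22.4000] = 45.9801
Node d (S = 102): V_d = e^(−0.02)·[0.4863·22.4000 + 0.5137·0.0000] = 10.6772
Node 0 (S = 120): V_0 = e^(−0.02)·[0.4863·45.9801 + 0.5137·10.6772] = 27.2933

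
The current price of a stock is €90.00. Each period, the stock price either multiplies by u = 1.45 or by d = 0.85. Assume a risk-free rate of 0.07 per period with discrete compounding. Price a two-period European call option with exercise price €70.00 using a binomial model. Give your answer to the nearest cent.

€30.60

Risk-neutral probability p = (1 + 0.07 − 0.85)/(1.45 − 0.85) = 0.2200/0.6000 = 0.3667
Terminal stock prices: S_uu = 189.2, S_ud = 110.9, S_dd = 65.02
Terminal payoffs (S − K): max(119.2, 0) = 119.2, max(40.92, 0) = 40.92, max(-4.975, 0) = 0
Node u (S = 130.5): V_u = 1/1.07·[0.3667·119.2250 + 0.6333·40.9250] = 65.0794
Node d (S = 76.5): V_d = 1/1.07·[0.3667·40.9250 + 0.6333·0.0000] = 14.0241
Node 0 (S = 90): V_0 = 1/1.07·[0.3667·65.0794 + 0.6333·14.0241] = 30.6023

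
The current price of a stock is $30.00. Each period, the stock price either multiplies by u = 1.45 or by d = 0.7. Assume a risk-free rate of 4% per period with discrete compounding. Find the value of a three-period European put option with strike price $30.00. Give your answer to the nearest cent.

$6.00

Risk-neutral probability p = (1 + 0.04 − 0.7)/(1.45 − 0.7) = 0.3400/0.7500 = 0.4533
Terminal stock prices: S_uuu = 91.46, S_uud = 44.15, S_udd = 21.31, S_ddd = 10.29
Terminal payoffs (K − S): max(-61.46, 0) = 0, max(-14.15, 0) = 0, max(8.685, 0) = 8.685, max(19.71, 0) = 19.71
Node uu (S = 63.08): V_uu = 1/1.04·[0.4533·0.0000 + 0.5467·0.0000] = 0.0000
Node ud (S = 30.45): V_ud = 1/1.04·[0.4533·0.0000 + 0.5467·8.6850] = 4.5652
Node dd (S = 14.7): V_dd = 1/1.04·[0.4533·8.6850 + 0.5467·19.7100] = 14.1462
Node u (S = 43.5): V_u = 1/1.04·[0.4533·0.0000 + 0.5467·4.5652] = 2.3997
Node d (S = 21): V_d = 1/1.04·[0.4533·4.5652 + 0.5467·14.1462] = 9.4258
Node 0 (S = 30): V_0 = 1/1.04·[0.4533·2.3997 + 0.5467·9.4258] = 6.0006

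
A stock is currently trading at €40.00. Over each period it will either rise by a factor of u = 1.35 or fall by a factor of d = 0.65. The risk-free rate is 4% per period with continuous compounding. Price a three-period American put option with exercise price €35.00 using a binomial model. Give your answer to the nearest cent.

€5.61

Risk-neutral probability p = (e^0.04 − 0.65)/(1.35 − 0.65) = 0.3908/0.7000 = 0.5583
Terminal stock prices: S_uuu = 98.42, S_uud = 47.39, S_udd = 22.82, S_ddd = 10.98
Terminal payoffs (K − S): max(-63.42, 0) = 0, max(-12.39, 0) = 0, max(12.18, 0) = 12.18, max(24.02, 0) = 24.02
Node uu (S = 72.9): continuation = e^(−0.04)·[0.5583·0.0000 + 0.4417·0.0000] = 0.0000; exercise value = 0.0000 ≤ continuation, so V_uu = 0.0000
Node ud (S = 35.1): continuation = e^(−0.04)·[0.5583·0.0000 + 0.4417·12.1850] = 5.1711; exercise value = 0.0000 ≤ continuation, so V_ud = 5.1711
Node dd (S = 16.9): continuation = e^(−0.04)·[0.5583·12.1850 + 0.4417·24.0150] = 16.7276; exercise value = 18.1000 > continuation, so V_dd = 18.1000 (exercise)
Node u (S = 54): continuation = e^(−0.04)·[0.5583·0.0000 + 0.4417·5.1711] = 2.1945; exercise value = 0.0000 ≤ continuation, so V_u = 2.1945
Node d (S = 26): continuation = e^(−0.04)·[0.5583·5.1711 + 0.4417·18.1000] = 10.4551; exercise value = 9.0000 ≤ continuation, so V_d = 10.4551
Node 0 (S = 40): continuation = e^(−0.04)·[0.5583·2.1945 + 0.4417·10.4551] = 5.6141; exercise value = 0.0000 ≤ continuation, so V_0 = 5.6141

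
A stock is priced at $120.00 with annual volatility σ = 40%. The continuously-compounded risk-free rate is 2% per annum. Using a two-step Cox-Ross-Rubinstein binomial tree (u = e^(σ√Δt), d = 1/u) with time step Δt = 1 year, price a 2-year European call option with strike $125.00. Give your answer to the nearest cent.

CRR parameters: u = e^(σ√Δt) = e^(0.4·√1) = 1.4918, d = 1/u = 0.6703
Per-period rate: rΔt = 0.02·1 = 0.02, so R = e^0.02 = 1.0202
Risk-neutral probability p = (e^0.02 − 0.6703)/(1.4918 − 0.6703) = 0.3499/0.8215 = 0.4259
Terminal stock prices: S_uu = 267.1, S_ud = 120, S_dd = 53.92
Terminal payoffs (S − K): max(142.1, 0) = 142.1, max(-5, 0) = 0, max(-71.08, 0) = 0
Node u (S = 179): V_u = e^(−0.02)·[0.4259·142.0649 + 0.5741·0.0000] = 59.3078
Node d (S = 80.44): V_d = e^(−0.02)·[0.4259·0.0000 + 0.5741·0.0000] = 0.0000
Node 0 (S = 120): V_0 = e^(−0.02)·[0.4259·59.3078 + 0.5741·0.0000] = 24.7592

$24.76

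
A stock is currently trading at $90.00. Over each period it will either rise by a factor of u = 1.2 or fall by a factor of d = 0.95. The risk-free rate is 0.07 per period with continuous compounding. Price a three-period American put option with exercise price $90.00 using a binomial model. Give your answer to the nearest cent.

Risk-neutral probability p = (e^0.07 − 0.95)/(1.2 − 0.95) = 0.1225/0.2500 = 0.4900
Terminal stock prices: S_uuu = 155.5, S_uud = 123.1, S_udd = 97.47, S_ddd = 77.16
Terminal payoffs (K − S): max(-65.52, 0) = 0, max(-33.12, 0) = 0, max(-7.47, 0) = 0, max(12.84, 0) = 12.84
Node uu (S = 129.6): continuation = e^(−0.07)·[0.4900·0.0000 + 0.5100·0.0000] = 0.0000; exercise value = 0.0000 ≤ continuation, so V_uu = 0.0000
Node ud (S = 102.6): continuation = e^(−0.07)·[0.4900·0.0000 + 0.5100·0.0000] = 0.0000; exercise value = 0.0000 ≤ continuation, so V_ud = 0.0000
Node dd (S = 81.22): continuation = e^(−0.07)·[0.4900·0.0000 + 0.5100·12.8363] = 6.1035; exercise value = 8.7750 > continuation, so V_dd = 8.7750 (exercise)
Node u (S = 108): continuation = e^(−0.07)·[0.4900·0.0000 + 0.5100·0.0000] = 0.0000; exercise value = 0.0000 ≤ continuation, so V_u = 0.0000
Node d (S = 85.5): continuation = e^(−0.07)·[0.4900·0.0000 + 0.5100·8.7750] = 4.1724; exercise value = 4.5000 > continuation, so V_d = 4.5000 (exercise)
Node 0 (S = 90): continuation = e^(−0.07)·[0.4900·0.0000 + 0.5100·4.5000] = 2.1397; exercise value = 0.0000 ≤ continuation, so V_0 = 2.1397

$2.14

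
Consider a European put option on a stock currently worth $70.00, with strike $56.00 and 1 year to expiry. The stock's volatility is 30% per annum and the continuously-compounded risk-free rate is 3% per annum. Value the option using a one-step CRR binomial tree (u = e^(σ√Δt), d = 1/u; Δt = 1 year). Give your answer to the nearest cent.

$2.11

CRR parameters: u = e^(σ√Δt) = e^(0.3·√1) = 1.3499, d = 1/u = 0.7408
Per-period rate: rΔt = 0.03·1 = 0.03, so R = e^0.03 = 1.0305
Risk-neutral probability p = (e^0.03 − 0.7408)/(1.3499 − 0.7408) = 0.2896/0.6090 = 0.4756
Terminal stock prices: S_u = 94.49, S_d = 51.86
Terminal payoffs (K − S): max(-38.49, 0) = 0, max(4.143, 0) = 4.143
Node 0 (S = 70): V_0 = e^(−0.03)·[0.4756·0.0000 + 0.5244·4.1427] = 2.1084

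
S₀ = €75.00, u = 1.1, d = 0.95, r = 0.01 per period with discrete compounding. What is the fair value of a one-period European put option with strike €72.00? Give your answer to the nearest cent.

Risk-neutral probability p = (1 + 0.01 − 0.95)/(1.1 − 0.95) = 0.0600/0.1500 = 0.4000
Terminal stock prices: S_u = 82.5, S_d = 71.25
Terminal payoffs (K − S): max(-10.5, 0) = 0, max(0.75, 0) = 0.75
Node 0 (S = 75): V_0 = 1/1.01·[0.4000·0.0000 + 0.6000·0.7500] = 0.4455

€0.45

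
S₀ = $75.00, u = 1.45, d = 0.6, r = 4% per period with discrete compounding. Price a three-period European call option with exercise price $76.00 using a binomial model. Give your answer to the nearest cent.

Risk-neutral probability p = (1 + 0.04 − 0.6)/(1.45 − 0.6) = 0.4400/0.8500 = 0.5176
Terminal stock prices: S_uuu = 228.6, S_uud = 94.61, S_udd = 39.15, S_ddd = 16.2
Terminal payoffs (S − K): max(152.6, 0) = 152.6, max(18.61, 0) = 18.61, max(-36.85, 0) = 0, max(-59.8, 0) = 0
Node uu (S = 157.7): V_uu = 1/1.04·[0.5176·152.6469 + 0.4824·18.6125] = 84.6106
Node ud (S = 65.25): V_ud = 1/1.04·[0.5176·18.6125 + 0.4824·0.0000] = 9.2641
Node dd (S = 27): V_dd = 1/1.04·[0.5176·0.0000 + 0.4824·0.0000] = 0.0000
Node u (S = 108.8): V_u = 1/1.04·[0.5176·84.6106 + 0.4824·9.2641] = 46.4106
Node d (S = 45): V_d = 1/1.04·[0.5176·9.2641 + 0.4824·0.0000] = 4.6111
Node 0 (S = 75): V_0 = 1/1.04·[0.5176·46.4106 + 0.4824·4.6111] = 25.2389

$25.24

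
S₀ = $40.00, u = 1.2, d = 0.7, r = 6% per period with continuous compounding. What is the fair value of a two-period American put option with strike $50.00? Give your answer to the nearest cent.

Risk-neutral probability p = (e^0.06 − 0.7)/(1.2 − 0.7) = 0.3618/0.5000 = 0.7237
Terminal stock prices: S_uu = 57.6, S_ud = 33.6, S_dd = 19.6
Terminal payoffs (K − S): max(-7.6, 0) = 0, max(16.4, 0) = 16.4, max(30.4, 0) = 30.4
Node u (S = 48): continuation = e^(−0.06)·[0.7237·0.0000 + 0.2763·16.4000] = 4.2679; exercise value = 2.0000 ≤ continuation, so V_u = 4.2679
Node d (S = 28): continuation = e^(−0.06)·[0.7237·16.4000 + 0.2763·30.4000] = 19.0882; exercise value = 22.0000 > continuation, so V_d = 22.0000 (exercise)
Node 0 (S = 40): continuation = e^(−0.06)·[0.7237·4.2679 + 0.2763·22.0000] = 8.6338; exercise value = 10.0000 > continuation, so V_0 = 10.0000 (exercise)

$10.00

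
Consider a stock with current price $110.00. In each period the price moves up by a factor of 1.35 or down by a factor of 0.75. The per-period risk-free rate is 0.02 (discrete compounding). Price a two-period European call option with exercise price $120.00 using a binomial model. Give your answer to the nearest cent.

$15.66

Risk-neutral probability p = (1 + 0.02 − 0.75)/(1.35 − 0.75) = 0.2700/0.6000 = 0.4500
Terminal stock prices: S_uu = 200.5, S_ud = 111.4, S_dd = 61.88
Terminal payoffs (S − K): max(80.48, 0) = 80.48, max(-8.625, 0) = 0, max(-58.12, 0) = 0
Node u (S = 148.5): V_u = 1/1.02·[0.4500·80.4750 + 0.5500·0.0000] = 35.5037
Node d (S = 82.5): V_d = 1/1.02·[0.4500·0.0000 + 0.5500·0.0000] = 0.0000
Node 0 (S = 110): V_0 = 1/1.02·[0.4500·35.5037 + 0.5500·0.0000] = 15.6634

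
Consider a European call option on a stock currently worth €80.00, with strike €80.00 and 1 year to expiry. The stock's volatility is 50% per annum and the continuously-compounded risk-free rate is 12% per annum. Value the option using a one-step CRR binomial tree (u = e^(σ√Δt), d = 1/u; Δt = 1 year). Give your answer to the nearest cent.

€23.01

CRR parameters: u = e^(σ√Δt) = e^(0.5·√1) = 1.6487, d = 1/u = 0.6065
Per-period rate: rΔt = 0.12·1 = 0.12, so R = e^0.12 = 1.1275
Risk-neutral probability p = (e^0.12 − 0.6065)/(1.6487 − 0.6065) = 0.5210/1.0422 = 0.4999
Terminal stock prices: S_u = 131.9, S_d = 48.52
Terminal payoffs (S − K): max(51.9, 0) = 51.9, max(-31.48, 0) = 0
Node 0 (S = 80): V_0 = e^(−0.12)·[0.4999·51.8977 + 0.5001·0.0000] = 23.0089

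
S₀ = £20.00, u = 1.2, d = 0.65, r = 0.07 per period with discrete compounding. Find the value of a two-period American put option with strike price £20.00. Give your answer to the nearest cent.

Risk-neutral probability p = (1 + 0.07 − 0.65)/(1.2 − 0.65) = 0.4200/0.5500 = 0.7636
Terminal stock prices: S_uu = 28.8, S_ud = 15.6, S_dd = 8.45
Terminal payoffs (K − S): max(-8.8, 0) = 0, max(4.4, 0) = 4.4, max(11.55, 0) = 11.55
Node u (S = 24): continuation = 1/1.07·[0.7636·0.0000 + 0.2364·4.4000] = 0.9720; exercise value = 0.0000 ≤ continuation, so V_u = 0.9720
Node d (S = 13): continuation = 1/1.07·[0.7636·4.4000 + 0.2364·11.5500] = 5.6916; exercise value = 7.0000 > continuation, so V_d = 7.0000 (exercise)
Node 0 (S = 20): continuation = 1/1.07·[0.7636·0.9720 + 0.2364·7.0000] = 2.2400; exercise value = 0.0000 ≤ continuation, so V_0 = 2.2400

£2.24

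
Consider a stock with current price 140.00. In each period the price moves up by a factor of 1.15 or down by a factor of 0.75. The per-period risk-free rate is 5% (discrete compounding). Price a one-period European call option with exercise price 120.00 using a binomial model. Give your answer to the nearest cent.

29.29

Risk-neutral probability p = (1 + 0.05 − 0.75)/(1.15 − 0.75) = 0.3000/0.4000 = 0.7500
Terminal stock prices: S_u = 161, S_d = 105
Terminal payoffs (S − K): max(41, 0) = 41, max(-15, 0) = 0
Node 0 (S = 140): V_0 = 1/1.05·[0.7500·41.0000 + 0.2500·0.0000] = 29.2857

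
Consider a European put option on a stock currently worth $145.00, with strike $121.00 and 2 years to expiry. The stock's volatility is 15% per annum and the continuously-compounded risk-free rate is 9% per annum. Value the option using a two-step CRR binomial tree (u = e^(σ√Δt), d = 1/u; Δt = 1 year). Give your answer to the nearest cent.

$0.57

CRR parameters: u = e^(σ√Δt) = e^(0.15·√1) = 1.1618, d = 1/u = 0.8607
Per-period rate: rΔt = 0.09·1 = 0.09, so R = e^0.09 = 1.0942
Risk-neutral probability p = (e^0.09 − 0.8607)/(1.1618 − 0.8607) = 0.2335/0.3011 = 0.7753
Terminal stock prices: S_uu = 195.7, S_ud = 145, S_dd = 107.4
Terminal payoffs (K − S): max(-74.73, 0) = 0, max(-24, 0) = 0, max(13.58, 0) = 13.58
Node u (S = 168.5): V_u = e^(−0.09)·[0.7753·0.0000 + 0.2247·0.0000] = 0.0000
Node d (S = 124.8): V_d = e^(−0.09)·[0.7753·0.0000 + 0.2247·13.5814] = 2.7889
Node 0 (S = 145): V_0 = e^(−0.09)·[0.7753·0.0000 + 0.2247·2.7889] = 0.5727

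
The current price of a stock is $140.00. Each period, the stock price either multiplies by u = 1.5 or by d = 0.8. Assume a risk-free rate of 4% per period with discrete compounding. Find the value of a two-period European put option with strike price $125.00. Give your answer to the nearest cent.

$14.13

Risk-neutral probability p = (1 + 0.04 − 0.8)/(1.5 − 0.8) = 0.2400/0.7000 = 0.3429
Terminal stock prices: S_uu = 315, S_ud = 168, S_dd = 89.6
Terminal payoffs (K − S): max(-190, 0) = 0, max(-43, 0) = 0, max(35.4, 0) = 35.4
Node u (S = 210): V_u = 1/1.04·[0.3429·0.0000 + 0.6571·0.0000] = 0.0000
Node d (S = 112): V_d = 1/1.04·[0.3429·0.0000 + 0.6571·35.4000] = 22.3681
Node 0 (S = 140): V_0 = 1/1.04·[0.3429·0.0000 + 0.6571·22.3681] = 14.1337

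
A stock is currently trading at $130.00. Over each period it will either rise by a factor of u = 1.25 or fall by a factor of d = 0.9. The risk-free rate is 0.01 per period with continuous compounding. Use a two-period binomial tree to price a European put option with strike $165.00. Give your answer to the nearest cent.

Risk-neutral probability p = (e^0.01 − 0.9)/(1.25 − 0.9) = 0.1101/0.3500 = 0.3144
Terminal stock prices: S_uu = 203.1, S_ud = 146.2, S_dd = 105.3
Terminal payoffs (K − S): max(-38.12, 0) = 0, max(18.75, 0) = 18.75, max(59.7, 0) = 59.7
Node u (S = 162.5): V_u = e^(−0.01)·[0.3144·0.0000 + 0.6856·18.7500] = 12.7266
Node d (S = 117): V_d = e^(−0.01)·[0.3144·18.7500 + 0.6856·59.7000] = 46.3582
Node 0 (S = 130): V_0 = e^(−0.01)·[0.3144·12.7266 + 0.6856·46.3582] = 35.4274

$35.43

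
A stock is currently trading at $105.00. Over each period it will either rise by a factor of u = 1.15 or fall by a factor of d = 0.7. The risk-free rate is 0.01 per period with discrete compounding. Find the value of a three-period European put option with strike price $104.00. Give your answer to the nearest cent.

Risk-neutral probability p = (1 + 0.01 − 0.7)/(1.15 − 0.7) = 0.3100/0.4500 = 0.6889
Terminal stock prices: S_uuu = 159.7, S_uud = 97.2, S_udd = 59.17, S_ddd = 36.01
Terminal payoffs (K − S): max(-55.69, 0) = 0, max(6.796, 0) = 6.796, max(44.83, 0) = 44.83, max(67.99, 0) = 67.99
Node uu (S = 138.9): V_uu = 1/1.01·[0.6889·0.0000 + 0.3111·6.7963] = 2.0935
Node ud (S = 84.52): V_ud = 1/1.01·[0.6889·6.7963 + 0.3111·44.8325] = 18.4453
Node dd (S = 51.45): V_dd = 1/1.01·[0.6889·44.8325 + 0.3111·67.9850] = 51.5203
Node u (S = 120.7): V_u = 1/1.01·[0.6889·2.0935 + 0.3111·18.4453] = 7.1096
Node d (S = 73.5): V_d = 1/1.01·[0.6889·18.4453 + 0.3111·51.5203] = 28.4508
Node 0 (S = 105): V_0 = 1/1.01·[0.6889·7.1096 + 0.3111·28.4508] = 13.6130

$13.61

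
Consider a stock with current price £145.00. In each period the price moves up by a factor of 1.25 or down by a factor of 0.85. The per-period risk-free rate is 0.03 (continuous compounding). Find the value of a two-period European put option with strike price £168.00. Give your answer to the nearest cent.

Risk-neutral probability p = (e^0.03 − 0.85)/(1.25 − 0.85) = 0.1805/0.4000 = 0.4511
Terminal stock prices: S_uu = 226.6, S_ud = 154.1, S_dd = 104.8
Terminal payoffs (K − S): max(-58.56, 0) = 0, max(13.94, 0) = 13.94, max(63.24, 0) = 63.24
Node u (S = 181.2): V_u = e^(−0.03)·[0.4511·0.0000 + 0.5489·13.9375] = 7.4237
Node d (S = 123.2): V_d = e^(−0.03)·[0.4511·13.9375 + 0.5489·63.2375] = 39.7848
Node 0 (S = 145): V_0 = e^(−0.03)·[0.4511·7.4237 + 0.5489·39.7848] = 24.4412

£24.44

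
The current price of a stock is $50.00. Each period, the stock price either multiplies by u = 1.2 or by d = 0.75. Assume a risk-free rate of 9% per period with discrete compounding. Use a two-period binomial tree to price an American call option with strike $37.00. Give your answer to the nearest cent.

$19.30

Risk-neutral probability p = (1 + 0.09 − 0.75)/(1.2 − 0.75) = 0.3400/0.4500 = 0.7556
Terminal stock prices: S_uu = 72, S_ud = 45, S_dd = 28.12
Terminal payoffs (S − K): max(35, 0) = 35, max(8, 0) = 8, max(-8.875, 0) = 0
Node u (S = 60): continuation = 1/1.09·[0.7556·35.0000 + 0.2444·8.0000] = 26.0550; exercise value = 23.0000 ≤ continuation, so V_u = 26.0550
Node d (S = 37.5): continuation = 1/1.09·[0.7556·8.0000 + 0.2444·0.0000] = 5.5454; exercise value = 0.5000 ≤ continuation, so V_d = 5.5454
Node 0 (S = 50): continuation = 1/1.09·[0.7556·26.0550 + 0.2444·5.5454] = 19.3042; exercise value = 13.0000 ≤ continuation, so V_0 = 19.3042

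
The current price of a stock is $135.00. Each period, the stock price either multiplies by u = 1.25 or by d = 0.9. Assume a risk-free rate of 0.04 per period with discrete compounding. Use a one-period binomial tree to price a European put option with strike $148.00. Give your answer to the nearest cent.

$15.29

Risk-neutral probability p = (1 + 0.04 − 0.9)/(1.25 − 0.9) = 0.1400/0.3500 = 0.4000
Terminal stock prices: S_u = 168.8, S_d = 121.5
Terminal payoffs (K − S): max(-20.75, 0) = 0, max(26.5, 0) = 26.5
Node 0 (S = 135): V_0 = 1/1.04·[0.4000·0.0000 + 0.6000·26.5000] = 15.2885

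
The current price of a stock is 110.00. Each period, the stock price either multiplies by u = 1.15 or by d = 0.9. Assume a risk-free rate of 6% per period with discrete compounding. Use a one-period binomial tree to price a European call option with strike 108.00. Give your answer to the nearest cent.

11.17

Risk-neutral probability p = (1 + 0.06 − 0.9)/(1.15 − 0.9) = 0.1600/0.2500 = 0.6400
Terminal stock prices: S_u = 126.5, S_d = 99
Terminal payoffs (S − K): max(18.5, 0) = 18.5, max(-9, 0) = 0
Node 0 (S = 110): V_0 = 1/1.06·[0.6400·18.5000 + 0.3600·0.0000] = 11.1698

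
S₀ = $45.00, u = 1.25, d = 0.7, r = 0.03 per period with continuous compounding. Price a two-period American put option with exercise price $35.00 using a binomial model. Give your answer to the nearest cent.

Risk-neutral probability p = (e^0.03 − 0.7)/(1.25 − 0.7) = 0.3305/0.5500 = 0.6008
Terminal stock prices: S_uu = 70.31, S_ud = 39.38, S_dd = 22.05
Terminal payoffs (K − S): max(-35.31, 0) = 0, max(-4.375, 0) = 0, max(12.95, 0) = 12.95
Node u (S = 56.25): continuation = e^(−0.03)·[0.6008·0.0000 + 0.3992·0.0000] = 0.0000; exercise value = 0.0000 ≤ continuation, so V_u = 0.0000
Node d (S = 31.5): continuation = e^(−0.03)·[0.6008·0.0000 + 0.3992·12.9500] = 5.0165; exercise value = 3.5000 ≤ continuation, so V_d = 5.0165
Node 0 (S = 45): continuation = e^(−0.03)·[0.6008·0.0000 + 0.3992·5.0165] = 1.9433; exercise value = 0.0000 ≤ continuation, so V_0 = 1.9433

$1.94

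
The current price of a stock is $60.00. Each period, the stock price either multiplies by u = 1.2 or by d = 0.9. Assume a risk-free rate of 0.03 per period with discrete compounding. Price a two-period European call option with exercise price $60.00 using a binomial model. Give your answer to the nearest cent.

Risk-neutral probability p = (1 + 0.03 − 0.9)/(1.2 − 0.9) = 0.1300/0.3000 = 0.4333
Terminal stock prices: S_uu = 86.4, S_ud = 64.8, S_dd = 48.6
Terminal payoffs (S − K): max(26.4, 0) = 26.4, max(4.8, 0) = 4.8, max(-11.4, 0) = 0
Node u (S = 72): V_u = 1/1.03·[0.4333·26.4000 + 0.5667·4.8000] = 13.7476
Node d (S = 54): V_d = 1/1.03·[0.4333·4.8000 + 0.5667·0.0000] = 2.0194
Node 0 (S = 60): V_0 = 1/1.03·[0.4333·13.7476 + 0.5667·2.0194] = 6.8948

$6.89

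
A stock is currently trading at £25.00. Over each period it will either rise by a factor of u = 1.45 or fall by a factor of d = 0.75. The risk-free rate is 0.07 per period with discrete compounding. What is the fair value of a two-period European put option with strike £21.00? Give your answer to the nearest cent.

£1.79

Risk-neutral probability p = (1 + 0.07 − 0.75)/(1.45 − 0.75) = 0.3200/0.7000 = 0.4571
Terminal stock prices: S_uu = 52.56, S_ud = 27.19, S_dd = 14.06
Terminal payoffs (K − S): max(-31.56, 0) = 0, max(-6.188, 0) = 0, max(6.938, 0) = 6.938
Node u (S = 36.25): V_u = 1/1.07·[0.4571·0.0000 + 0.5429·0.0000] = 0.0000
Node d (S = 18.75): V_d = 1/1.07·[0.4571·0.0000 + 0.5429·6.9375] = 3.5197
Node 0 (S = 25): V_0 = 1/1.07·[0.4571·0.0000 + 0.5429·3.5197] = 1.7857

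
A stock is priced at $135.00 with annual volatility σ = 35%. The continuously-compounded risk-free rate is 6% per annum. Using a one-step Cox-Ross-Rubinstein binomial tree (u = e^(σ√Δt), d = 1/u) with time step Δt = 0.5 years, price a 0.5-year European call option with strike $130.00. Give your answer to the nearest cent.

$20.79

CRR parameters: u = e^(σ√Δt) = e^(0.35·√0.5) = 1.2808, d = 1/u = 0.7808
Per-period rate: rΔt = 0.06·0.5 = 0.03, so R = e^0.03 = 1.0305
Risk-neutral probability p = (e^0.03 − 0.7808)/(1.2808 − 0.7808) = 0.2497/0.5000 = 0.4993
Terminal stock prices: S_u = 172.9, S_d = 105.4
Terminal payoffs (S − K): max(42.91, 0) = 42.91, max(-24.6, 0) = 0
Node 0 (S = 135): V_0 = e^(−0.03)·[0.4993·42.9084 + 0.5007·0.0000] = 20.7929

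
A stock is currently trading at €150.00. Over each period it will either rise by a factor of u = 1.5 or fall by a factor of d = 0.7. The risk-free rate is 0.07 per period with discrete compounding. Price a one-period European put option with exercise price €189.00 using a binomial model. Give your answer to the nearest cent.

€42.20

Risk-neutral probability p = (1 + 0.07 − 0.7)/(1.5 − 0.7) = 0.3700/0.8000 = 0.4625
Terminal stock prices: S_u = 225, S_d = 105
Terminal payoffs (K − S): max(-36, 0) = 0, max(84, 0) = 84
Node 0 (S = 150): V_0 = 1/1.07·[0.4625·0.0000 + 0.5375·84.0000] = 42.1963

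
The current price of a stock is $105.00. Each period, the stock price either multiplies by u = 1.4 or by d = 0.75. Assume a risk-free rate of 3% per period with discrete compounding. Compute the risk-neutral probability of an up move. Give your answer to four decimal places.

Risk-neutral probability p = (1 + 0.03 − 0.75)/(1.4 − 0.75) = 0.2800/0.6500 = 0.4308

p = 0.4308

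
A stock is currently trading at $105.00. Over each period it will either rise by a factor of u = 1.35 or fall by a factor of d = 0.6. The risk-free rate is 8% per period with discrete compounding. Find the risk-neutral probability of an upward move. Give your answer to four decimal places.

Risk-neutral probability p = (1 + 0.08 − 0.6)/(1.35 − 0.6) = 0.4800/0.7500 = 0.6400

p = 0.6400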